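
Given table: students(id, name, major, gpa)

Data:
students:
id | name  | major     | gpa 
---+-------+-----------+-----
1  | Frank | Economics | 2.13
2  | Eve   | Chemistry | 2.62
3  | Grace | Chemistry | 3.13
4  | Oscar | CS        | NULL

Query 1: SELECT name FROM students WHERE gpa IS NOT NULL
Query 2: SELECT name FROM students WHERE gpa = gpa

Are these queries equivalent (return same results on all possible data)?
Yes, equivalent

Both queries return: [('Eve',), ('Frank',), ('Grace',)]

Reason: IS NOT NULL vs self-equality (both exclude NULLs)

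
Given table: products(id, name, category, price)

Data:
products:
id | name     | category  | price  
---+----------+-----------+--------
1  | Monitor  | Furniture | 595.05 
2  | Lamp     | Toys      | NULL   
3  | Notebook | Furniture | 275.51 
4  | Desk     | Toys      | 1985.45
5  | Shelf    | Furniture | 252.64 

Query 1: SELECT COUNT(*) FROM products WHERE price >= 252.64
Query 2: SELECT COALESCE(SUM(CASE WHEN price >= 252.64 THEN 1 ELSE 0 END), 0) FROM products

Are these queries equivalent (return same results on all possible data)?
Yes, equivalent

Both queries return: [(4,)]

Reason: COUNT with WHERE vs conditional SUM (COALESCE handles empty-table NULL)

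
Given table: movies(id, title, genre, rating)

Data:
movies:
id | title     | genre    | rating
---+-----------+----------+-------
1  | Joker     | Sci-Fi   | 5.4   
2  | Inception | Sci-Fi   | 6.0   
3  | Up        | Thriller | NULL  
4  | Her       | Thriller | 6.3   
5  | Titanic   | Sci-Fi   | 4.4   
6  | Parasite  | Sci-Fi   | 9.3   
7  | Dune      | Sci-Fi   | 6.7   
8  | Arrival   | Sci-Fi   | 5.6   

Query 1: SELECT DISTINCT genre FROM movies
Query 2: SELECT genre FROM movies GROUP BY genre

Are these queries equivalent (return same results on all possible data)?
Yes, equivalent

Both queries return: [('Sci-Fi',), ('Thriller',)]

Reason: Both get unique genres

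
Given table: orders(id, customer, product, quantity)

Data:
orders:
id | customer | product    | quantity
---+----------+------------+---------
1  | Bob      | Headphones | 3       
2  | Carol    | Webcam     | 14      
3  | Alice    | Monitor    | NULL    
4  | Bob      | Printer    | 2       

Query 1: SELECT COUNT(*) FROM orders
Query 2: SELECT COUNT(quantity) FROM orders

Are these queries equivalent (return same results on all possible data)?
No, not equivalent

Query 1 returns: [(4,)]
Query 2 returns: [(3,)]

Reason: COUNT(*) includes NULLs, COUNT(column) excludes them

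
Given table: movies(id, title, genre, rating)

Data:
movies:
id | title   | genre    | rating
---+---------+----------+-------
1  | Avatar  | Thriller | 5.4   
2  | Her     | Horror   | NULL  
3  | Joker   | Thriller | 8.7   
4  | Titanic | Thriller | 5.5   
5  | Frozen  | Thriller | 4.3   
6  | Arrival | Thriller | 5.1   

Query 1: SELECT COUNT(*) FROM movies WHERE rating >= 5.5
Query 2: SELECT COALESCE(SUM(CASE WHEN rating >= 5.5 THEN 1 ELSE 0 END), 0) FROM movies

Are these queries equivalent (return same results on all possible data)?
Yes, equivalent

Both queries return: [(2,)]

Reason: COUNT with WHERE vs conditional SUM (COALESCE handles empty-table NULL)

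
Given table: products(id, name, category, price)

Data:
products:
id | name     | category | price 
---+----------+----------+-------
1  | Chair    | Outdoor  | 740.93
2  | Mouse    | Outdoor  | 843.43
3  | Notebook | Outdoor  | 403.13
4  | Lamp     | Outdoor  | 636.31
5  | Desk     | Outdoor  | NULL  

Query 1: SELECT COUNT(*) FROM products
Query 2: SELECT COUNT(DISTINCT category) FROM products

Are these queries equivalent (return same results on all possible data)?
No, not equivalent

Query 1 returns: [(5,)]
Query 2 returns: [(1,)]

Reason: COUNT(*) counts rows, COUNT(DISTINCT category) counts unique categorys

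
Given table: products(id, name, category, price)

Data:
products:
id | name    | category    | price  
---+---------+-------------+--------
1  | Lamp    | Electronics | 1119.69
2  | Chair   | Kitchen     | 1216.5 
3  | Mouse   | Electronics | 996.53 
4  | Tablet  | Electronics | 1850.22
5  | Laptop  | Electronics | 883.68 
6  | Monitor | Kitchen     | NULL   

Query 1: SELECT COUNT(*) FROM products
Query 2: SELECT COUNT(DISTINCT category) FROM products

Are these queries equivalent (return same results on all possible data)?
No, not equivalent

Query 1 returns: [(6,)]
Query 2 returns: [(2,)]

Reason: COUNT(*) counts rows, COUNT(DISTINCT category) counts unique categorys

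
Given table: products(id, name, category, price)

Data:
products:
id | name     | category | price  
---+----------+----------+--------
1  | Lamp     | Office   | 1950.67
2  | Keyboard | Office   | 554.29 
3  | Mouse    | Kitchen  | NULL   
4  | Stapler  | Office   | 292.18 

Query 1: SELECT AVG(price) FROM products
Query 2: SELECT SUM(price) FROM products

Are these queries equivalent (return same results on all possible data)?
No, not equivalent

Query 1 returns: [(932.38,)]
Query 2 returns: [(2797.14,)]

Reason: AVG vs SUM give different aggregate values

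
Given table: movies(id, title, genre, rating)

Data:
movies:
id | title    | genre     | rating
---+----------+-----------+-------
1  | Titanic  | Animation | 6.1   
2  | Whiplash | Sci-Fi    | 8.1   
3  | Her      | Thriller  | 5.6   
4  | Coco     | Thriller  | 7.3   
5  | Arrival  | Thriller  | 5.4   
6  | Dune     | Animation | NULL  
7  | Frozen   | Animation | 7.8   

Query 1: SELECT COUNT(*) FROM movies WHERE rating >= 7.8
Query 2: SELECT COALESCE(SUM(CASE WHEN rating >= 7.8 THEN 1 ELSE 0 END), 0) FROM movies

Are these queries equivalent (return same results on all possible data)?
Yes, equivalent

Both queries return: [(2,)]

Reason: COUNT with WHERE vs conditional SUM (COALESCE handles empty-table NULL)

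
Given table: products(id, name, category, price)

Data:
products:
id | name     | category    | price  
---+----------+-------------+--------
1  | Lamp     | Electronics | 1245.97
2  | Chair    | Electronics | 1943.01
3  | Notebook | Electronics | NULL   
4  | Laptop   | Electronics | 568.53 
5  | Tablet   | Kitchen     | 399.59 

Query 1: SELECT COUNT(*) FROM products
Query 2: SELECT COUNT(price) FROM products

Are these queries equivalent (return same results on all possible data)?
No, not equivalent

Query 1 returns: [(5,)]
Query 2 returns: [(4,)]

Reason: COUNT(*) includes NULLs, COUNT(column) excludes them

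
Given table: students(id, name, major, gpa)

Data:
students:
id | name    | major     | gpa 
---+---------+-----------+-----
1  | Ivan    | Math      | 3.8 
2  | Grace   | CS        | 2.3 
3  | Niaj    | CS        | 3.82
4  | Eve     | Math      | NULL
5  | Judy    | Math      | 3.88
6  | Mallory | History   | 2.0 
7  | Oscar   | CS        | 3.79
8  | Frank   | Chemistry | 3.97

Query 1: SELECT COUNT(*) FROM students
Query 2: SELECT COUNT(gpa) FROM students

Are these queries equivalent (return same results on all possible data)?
No, not equivalent

Query 1 returns: [(8,)]
Query 2 returns: [(7,)]

Reason: COUNT(*) includes NULLs, COUNT(column) excludes them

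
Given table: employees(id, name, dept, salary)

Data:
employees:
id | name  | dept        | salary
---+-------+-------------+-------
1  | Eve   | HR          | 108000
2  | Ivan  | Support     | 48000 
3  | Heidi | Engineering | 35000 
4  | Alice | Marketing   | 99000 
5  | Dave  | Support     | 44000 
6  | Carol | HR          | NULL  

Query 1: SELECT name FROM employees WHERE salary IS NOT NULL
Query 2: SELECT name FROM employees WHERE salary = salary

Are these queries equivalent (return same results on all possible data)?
Yes, equivalent

Both queries return: [('Alice',), ('Dave',), ('Eve',), ('Heidi',), ('Ivan',)]

Reason: IS NOT NULL vs self-equality (both exclude NULLs)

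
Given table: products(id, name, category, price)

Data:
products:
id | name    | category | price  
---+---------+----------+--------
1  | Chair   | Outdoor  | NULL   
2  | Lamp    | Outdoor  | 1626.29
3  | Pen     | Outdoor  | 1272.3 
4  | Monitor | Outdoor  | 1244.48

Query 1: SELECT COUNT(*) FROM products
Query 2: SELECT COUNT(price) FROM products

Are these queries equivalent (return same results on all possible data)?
No, not equivalent

Query 1 returns: [(4,)]
Query 2 returns: [(3,)]

Reason: COUNT(*) includes NULLs, COUNT(column) excludes them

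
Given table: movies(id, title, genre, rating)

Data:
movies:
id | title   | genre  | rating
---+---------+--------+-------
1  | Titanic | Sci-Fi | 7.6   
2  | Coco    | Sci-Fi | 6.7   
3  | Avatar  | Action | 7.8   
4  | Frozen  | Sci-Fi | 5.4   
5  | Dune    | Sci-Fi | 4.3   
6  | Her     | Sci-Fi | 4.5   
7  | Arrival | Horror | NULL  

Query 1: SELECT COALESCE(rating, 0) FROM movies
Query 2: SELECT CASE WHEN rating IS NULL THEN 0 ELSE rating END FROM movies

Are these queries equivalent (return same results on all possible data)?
Yes, equivalent

Both queries return: [(0,), (4.3,), (4.5,), (5.4,), (6.7,), (7.6,), (7.8,)]

Reason: COALESCE vs CASE for NULL handling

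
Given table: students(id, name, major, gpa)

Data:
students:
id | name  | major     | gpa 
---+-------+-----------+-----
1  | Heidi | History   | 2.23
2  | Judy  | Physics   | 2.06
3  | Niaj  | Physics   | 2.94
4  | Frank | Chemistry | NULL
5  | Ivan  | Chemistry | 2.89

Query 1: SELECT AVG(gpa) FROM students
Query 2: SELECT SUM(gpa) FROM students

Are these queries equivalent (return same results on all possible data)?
No, not equivalent

Query 1 returns: [(2.5300000000000002,)]
Query 2 returns: [(10.120000000000001,)]

Reason: AVG vs SUM give different aggregate values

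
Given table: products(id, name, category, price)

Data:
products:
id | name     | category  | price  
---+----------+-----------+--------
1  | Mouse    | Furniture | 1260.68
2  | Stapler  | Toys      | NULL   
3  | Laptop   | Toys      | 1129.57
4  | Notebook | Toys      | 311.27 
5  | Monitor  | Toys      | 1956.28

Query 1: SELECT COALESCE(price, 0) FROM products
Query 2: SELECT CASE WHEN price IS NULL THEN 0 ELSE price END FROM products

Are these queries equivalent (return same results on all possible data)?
Yes, equivalent

Both queries return: [(0,), (311.27,), (1129.57,), (1260.68,), (1956.28,)]

Reason: COALESCE vs CASE for NULL handling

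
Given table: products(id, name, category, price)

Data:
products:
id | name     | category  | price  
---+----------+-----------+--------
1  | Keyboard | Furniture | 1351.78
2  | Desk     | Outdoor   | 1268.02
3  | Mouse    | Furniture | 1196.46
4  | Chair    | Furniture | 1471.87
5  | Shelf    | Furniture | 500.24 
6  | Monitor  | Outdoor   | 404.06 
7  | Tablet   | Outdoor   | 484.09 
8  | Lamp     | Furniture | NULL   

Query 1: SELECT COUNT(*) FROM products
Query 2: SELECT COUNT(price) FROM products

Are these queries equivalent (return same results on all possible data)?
No, not equivalent

Query 1 returns: [(8,)]
Query 2 returns: [(7,)]

Reason: COUNT(*) includes NULLs, COUNT(column) excludes them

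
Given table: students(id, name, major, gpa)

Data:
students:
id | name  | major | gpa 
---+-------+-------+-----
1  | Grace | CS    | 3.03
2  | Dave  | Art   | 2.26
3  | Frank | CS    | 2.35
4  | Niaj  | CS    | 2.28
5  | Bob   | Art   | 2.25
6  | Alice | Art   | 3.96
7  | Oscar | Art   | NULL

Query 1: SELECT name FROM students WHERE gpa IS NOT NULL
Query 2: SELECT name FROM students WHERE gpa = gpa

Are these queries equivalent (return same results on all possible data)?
Yes, equivalent

Both queries return: [('Alice',), ('Bob',), ('Dave',), ('Frank',), ('Grace',), ('Niaj',)]

Reason: IS NOT NULL vs self-equality (both exclude NULLs)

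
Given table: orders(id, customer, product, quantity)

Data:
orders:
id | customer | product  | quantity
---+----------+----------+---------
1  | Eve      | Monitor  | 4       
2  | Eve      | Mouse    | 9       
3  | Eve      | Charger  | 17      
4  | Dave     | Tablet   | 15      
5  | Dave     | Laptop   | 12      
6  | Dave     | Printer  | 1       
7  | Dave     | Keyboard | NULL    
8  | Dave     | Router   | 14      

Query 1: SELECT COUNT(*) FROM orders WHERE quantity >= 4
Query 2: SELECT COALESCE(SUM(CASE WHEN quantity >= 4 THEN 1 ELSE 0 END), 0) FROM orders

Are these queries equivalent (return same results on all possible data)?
Yes, equivalent

Both queries return: [(6,)]

Reason: COUNT with WHERE vs conditional SUM (COALESCE handles empty-table NULL)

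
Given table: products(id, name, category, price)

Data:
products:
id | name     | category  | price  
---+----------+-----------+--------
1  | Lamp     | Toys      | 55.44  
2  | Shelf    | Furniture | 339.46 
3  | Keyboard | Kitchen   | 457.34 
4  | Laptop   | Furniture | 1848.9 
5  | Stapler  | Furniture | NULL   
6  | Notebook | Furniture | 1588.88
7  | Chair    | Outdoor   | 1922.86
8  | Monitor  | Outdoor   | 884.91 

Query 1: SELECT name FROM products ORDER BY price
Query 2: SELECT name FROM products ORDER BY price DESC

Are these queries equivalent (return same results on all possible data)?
No, not equivalent

Query 1 returns: [('Stapler',), ('Lamp',), ('Shelf',), ('Keyboard',), ('Monitor',), ('Notebook',), ('Laptop',), ('Chair',)]
Query 2 returns: [('Chair',), ('Laptop',), ('Notebook',), ('Monitor',), ('Keyboard',), ('Shelf',), ('Lamp',), ('Stapler',)]

Reason: ASC vs DESC gives opposite ordering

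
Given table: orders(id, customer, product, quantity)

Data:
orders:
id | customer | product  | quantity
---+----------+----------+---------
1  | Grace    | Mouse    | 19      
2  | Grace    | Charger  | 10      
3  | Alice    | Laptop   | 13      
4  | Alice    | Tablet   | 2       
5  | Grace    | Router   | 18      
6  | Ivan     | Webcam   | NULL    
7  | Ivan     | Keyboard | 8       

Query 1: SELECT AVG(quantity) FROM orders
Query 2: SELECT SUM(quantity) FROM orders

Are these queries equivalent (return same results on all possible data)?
No, not equivalent

Query 1 returns: [(11.666666666666666,)]
Query 2 returns: [(70,)]

Reason: AVG vs SUM give different aggregate values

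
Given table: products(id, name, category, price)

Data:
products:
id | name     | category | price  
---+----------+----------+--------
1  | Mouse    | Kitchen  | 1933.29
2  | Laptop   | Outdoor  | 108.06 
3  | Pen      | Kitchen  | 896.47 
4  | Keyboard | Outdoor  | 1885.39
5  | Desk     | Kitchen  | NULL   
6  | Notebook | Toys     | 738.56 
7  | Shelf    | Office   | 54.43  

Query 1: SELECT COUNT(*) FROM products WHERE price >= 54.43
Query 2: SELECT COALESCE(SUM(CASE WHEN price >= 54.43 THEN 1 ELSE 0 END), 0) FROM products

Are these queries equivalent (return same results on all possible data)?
Yes, equivalent

Both queries return: [(6,)]

Reason: COUNT with WHERE vs conditional SUM (COALESCE handles empty-table NULL)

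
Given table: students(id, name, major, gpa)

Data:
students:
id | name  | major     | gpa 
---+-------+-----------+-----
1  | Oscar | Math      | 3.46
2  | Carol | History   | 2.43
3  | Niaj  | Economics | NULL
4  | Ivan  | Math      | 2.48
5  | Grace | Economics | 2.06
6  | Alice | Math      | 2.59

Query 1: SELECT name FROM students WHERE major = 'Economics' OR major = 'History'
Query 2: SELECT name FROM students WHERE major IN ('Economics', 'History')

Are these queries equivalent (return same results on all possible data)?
Yes, equivalent

Both queries return: [('Carol',), ('Grace',), ('Niaj',)]

Reason: OR vs IN are equivalent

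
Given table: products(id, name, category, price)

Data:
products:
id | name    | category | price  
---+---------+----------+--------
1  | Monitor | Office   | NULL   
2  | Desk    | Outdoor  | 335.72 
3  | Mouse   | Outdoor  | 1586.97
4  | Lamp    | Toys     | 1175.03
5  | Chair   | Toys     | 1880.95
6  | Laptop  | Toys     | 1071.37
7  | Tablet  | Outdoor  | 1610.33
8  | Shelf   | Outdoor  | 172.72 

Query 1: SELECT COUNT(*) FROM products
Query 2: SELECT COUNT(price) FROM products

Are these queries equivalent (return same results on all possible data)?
No, not equivalent

Query 1 returns: [(8,)]
Query 2 returns: [(7,)]

Reason: COUNT(*) includes NULLs, COUNT(column) excludes them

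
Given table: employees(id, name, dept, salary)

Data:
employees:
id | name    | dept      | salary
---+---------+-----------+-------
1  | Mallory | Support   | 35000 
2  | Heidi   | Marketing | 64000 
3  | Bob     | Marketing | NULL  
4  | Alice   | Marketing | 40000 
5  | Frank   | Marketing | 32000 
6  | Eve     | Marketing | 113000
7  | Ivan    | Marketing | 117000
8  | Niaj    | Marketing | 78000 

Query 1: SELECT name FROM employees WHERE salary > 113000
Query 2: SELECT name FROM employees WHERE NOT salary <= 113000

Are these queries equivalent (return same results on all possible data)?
Yes, equivalent

Both queries return: [('Ivan',)]

Reason: Both filter salary > 113000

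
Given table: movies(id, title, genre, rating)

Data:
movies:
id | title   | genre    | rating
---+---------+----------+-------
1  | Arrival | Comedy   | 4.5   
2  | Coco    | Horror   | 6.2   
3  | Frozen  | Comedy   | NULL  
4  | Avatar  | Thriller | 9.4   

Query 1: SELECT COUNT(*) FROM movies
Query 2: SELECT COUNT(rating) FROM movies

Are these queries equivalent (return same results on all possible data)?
No, not equivalent

Query 1 returns: [(4,)]
Query 2 returns: [(3,)]

Reason: COUNT(*) includes NULLs, COUNT(column) excludes them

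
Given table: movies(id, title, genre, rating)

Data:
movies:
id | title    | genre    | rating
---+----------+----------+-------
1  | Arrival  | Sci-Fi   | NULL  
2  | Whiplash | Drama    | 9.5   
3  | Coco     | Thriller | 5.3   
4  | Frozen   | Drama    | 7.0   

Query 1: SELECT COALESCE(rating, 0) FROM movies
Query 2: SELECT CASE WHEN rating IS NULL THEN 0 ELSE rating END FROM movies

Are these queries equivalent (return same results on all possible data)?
Yes, equivalent

Both queries return: [(0,), (5.3,), (7.0,), (9.5,)]

Reason: COALESCE vs CASE for NULL handling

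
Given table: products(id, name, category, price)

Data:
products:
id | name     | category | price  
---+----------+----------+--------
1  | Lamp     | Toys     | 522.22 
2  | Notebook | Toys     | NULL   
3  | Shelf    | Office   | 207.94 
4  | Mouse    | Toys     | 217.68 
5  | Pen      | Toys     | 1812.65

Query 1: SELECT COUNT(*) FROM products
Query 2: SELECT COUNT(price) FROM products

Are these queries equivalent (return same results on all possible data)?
No, not equivalent

Query 1 returns: [(5,)]
Query 2 returns: [(4,)]

Reason: COUNT(*) includes NULLs, COUNT(column) excludes them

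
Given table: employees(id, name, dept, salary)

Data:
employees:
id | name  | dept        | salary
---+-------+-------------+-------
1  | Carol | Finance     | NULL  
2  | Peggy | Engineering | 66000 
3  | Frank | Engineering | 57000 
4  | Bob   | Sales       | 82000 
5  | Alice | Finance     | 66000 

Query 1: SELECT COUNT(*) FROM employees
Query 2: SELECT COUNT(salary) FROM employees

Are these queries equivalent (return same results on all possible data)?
No, not equivalent

Query 1 returns: [(5,)]
Query 2 returns: [(4,)]

Reason: COUNT(*) includes NULLs, COUNT(column) excludes them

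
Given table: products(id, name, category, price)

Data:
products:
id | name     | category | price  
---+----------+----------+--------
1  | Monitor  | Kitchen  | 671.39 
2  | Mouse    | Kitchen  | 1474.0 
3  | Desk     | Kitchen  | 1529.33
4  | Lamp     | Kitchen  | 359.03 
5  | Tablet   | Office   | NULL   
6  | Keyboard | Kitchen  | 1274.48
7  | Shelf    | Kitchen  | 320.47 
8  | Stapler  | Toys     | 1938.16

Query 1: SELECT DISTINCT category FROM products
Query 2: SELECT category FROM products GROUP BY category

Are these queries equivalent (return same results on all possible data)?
Yes, equivalent

Both queries return: [('Kitchen',), ('Office',), ('Toys',)]

Reason: Both get unique categorys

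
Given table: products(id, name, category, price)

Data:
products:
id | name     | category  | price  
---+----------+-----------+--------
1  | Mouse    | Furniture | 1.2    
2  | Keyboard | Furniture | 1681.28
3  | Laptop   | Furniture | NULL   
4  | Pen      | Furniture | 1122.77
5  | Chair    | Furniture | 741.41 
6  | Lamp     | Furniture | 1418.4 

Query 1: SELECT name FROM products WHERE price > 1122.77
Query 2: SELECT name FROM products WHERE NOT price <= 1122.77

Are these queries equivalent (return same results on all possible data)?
Yes, equivalent

Both queries return: [('Keyboard',), ('Lamp',)]

Reason: Both filter price > 1122.77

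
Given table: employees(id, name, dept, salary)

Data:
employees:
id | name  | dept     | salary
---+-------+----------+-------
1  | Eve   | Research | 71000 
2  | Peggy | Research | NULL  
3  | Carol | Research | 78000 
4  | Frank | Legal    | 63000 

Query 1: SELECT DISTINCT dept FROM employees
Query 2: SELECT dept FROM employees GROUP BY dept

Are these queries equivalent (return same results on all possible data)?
Yes, equivalent

Both queries return: [('Legal',), ('Research',)]

Reason: Both get unique depts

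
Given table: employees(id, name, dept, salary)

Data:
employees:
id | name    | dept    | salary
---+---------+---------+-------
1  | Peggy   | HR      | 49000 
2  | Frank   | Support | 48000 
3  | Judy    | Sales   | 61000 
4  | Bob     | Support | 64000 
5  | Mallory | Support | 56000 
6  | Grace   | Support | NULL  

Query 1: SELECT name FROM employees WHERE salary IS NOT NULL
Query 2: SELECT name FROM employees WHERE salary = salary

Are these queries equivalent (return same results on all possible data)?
Yes, equivalent

Both queries return: [('Bob',), ('Frank',), ('Judy',), ('Mallory',), ('Peggy',)]

Reason: IS NOT NULL vs self-equality (both exclude NULLs)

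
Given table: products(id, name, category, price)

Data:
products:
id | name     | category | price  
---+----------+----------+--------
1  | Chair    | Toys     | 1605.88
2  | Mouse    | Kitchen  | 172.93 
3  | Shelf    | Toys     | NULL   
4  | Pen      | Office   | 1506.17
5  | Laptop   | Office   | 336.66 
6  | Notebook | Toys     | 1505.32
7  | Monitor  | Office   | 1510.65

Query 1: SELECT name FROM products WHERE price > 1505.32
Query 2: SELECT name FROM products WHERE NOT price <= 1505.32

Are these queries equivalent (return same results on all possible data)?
Yes, equivalent

Both queries return: [('Chair',), ('Monitor',), ('Pen',)]

Reason: Both filter price > 1505.32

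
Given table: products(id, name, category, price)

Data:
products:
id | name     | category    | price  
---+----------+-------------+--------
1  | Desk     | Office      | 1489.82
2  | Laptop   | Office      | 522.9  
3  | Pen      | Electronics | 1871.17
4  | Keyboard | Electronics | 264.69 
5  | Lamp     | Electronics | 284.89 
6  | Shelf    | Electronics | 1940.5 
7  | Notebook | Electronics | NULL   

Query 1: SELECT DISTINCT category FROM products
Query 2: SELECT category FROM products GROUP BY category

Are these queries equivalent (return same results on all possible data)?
Yes, equivalent

Both queries return: [('Electronics',), ('Office',)]

Reason: Both get unique categorys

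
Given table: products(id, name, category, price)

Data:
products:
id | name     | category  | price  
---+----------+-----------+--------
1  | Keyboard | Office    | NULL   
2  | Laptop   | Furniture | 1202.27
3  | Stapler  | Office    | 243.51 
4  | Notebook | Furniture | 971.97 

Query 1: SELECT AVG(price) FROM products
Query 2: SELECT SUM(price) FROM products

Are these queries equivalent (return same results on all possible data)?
No, not equivalent

Query 1 returns: [(805.9166666666666,)]
Query 2 returns: [(2417.75,)]

Reason: AVG vs SUM give different aggregate values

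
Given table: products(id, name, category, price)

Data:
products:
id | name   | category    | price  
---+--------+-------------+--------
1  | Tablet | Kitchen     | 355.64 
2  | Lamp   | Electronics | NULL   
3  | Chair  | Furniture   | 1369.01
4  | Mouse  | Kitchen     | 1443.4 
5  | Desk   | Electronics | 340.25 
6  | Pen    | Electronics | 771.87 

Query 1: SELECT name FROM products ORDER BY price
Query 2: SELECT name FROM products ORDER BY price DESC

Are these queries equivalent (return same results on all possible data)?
No, not equivalent

Query 1 returns: [('Lamp',), ('Desk',), ('Tablet',), ('Pen',), ('Chair',), ('Mouse',)]
Query 2 returns: [('Mouse',), ('Chair',), ('Pen',), ('Tablet',), ('Desk',), ('Lamp',)]

Reason: ASC vs DESC gives opposite ordering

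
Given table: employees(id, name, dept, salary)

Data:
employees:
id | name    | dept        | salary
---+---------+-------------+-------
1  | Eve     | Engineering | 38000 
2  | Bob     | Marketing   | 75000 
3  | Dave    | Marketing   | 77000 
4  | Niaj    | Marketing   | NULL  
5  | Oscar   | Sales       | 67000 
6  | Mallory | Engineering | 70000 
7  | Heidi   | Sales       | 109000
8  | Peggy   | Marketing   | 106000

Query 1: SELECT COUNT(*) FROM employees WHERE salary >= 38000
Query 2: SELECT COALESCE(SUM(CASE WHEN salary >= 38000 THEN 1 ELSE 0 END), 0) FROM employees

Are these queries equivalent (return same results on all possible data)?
Yes, equivalent

Both queries return: [(7,)]

Reason: COUNT with WHERE vs conditional SUM (COALESCE handles empty-table NULL)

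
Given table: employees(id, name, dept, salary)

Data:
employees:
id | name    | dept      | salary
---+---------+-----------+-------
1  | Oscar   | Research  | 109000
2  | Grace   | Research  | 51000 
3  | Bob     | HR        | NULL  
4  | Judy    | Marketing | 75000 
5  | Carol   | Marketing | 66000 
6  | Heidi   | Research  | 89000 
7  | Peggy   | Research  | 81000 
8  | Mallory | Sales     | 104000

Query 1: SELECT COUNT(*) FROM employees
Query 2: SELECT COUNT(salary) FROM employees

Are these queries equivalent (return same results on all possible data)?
No, not equivalent

Query 1 returns: [(8,)]
Query 2 returns: [(7,)]

Reason: COUNT(*) includes NULLs, COUNT(column) excludes them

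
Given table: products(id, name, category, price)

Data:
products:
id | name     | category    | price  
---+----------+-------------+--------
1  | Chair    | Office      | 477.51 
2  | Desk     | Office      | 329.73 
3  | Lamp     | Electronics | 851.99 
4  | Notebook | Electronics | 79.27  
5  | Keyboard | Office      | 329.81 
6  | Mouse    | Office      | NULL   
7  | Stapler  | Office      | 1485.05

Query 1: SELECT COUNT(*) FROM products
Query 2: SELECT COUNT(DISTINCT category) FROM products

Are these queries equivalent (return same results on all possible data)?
No, not equivalent

Query 1 returns: [(7,)]
Query 2 returns: [(2,)]

Reason: COUNT(*) counts rows, COUNT(DISTINCT category) counts unique categorys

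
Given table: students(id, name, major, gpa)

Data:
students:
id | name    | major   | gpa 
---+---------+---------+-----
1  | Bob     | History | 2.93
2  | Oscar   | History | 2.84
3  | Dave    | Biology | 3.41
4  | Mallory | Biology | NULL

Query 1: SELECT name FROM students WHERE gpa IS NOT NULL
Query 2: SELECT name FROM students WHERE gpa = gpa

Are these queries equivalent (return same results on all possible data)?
Yes, equivalent

Both queries return: [('Bob',), ('Dave',), ('Oscar',)]

Reason: IS NOT NULL vs self-equality (both exclude NULLs)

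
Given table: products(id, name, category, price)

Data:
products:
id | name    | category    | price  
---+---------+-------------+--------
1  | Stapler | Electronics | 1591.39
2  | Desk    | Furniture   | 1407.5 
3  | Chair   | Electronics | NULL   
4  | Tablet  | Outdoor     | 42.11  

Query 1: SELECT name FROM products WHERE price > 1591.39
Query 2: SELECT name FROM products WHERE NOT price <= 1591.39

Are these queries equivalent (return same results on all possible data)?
Yes, equivalent

Both queries return: []

Reason: Both filter price > 1591.39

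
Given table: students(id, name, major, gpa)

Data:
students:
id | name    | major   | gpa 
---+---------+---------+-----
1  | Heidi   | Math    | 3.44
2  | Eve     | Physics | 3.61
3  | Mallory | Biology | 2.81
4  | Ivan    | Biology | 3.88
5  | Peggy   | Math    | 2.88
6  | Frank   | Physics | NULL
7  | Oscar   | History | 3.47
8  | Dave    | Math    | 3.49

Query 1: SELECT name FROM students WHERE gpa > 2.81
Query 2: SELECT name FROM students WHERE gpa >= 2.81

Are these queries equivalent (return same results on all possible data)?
No, not equivalent

Query 1 returns: [('Heidi',), ('Eve',), ('Ivan',), ('Peggy',), ('Oscar',), ('Dave',)]
Query 2 returns: [('Heidi',), ('Eve',), ('Mallory',), ('Ivan',), ('Peggy',), ('Oscar',), ('Dave',)]

Reason: > vs >= gives different results when gpa = 2.81 exists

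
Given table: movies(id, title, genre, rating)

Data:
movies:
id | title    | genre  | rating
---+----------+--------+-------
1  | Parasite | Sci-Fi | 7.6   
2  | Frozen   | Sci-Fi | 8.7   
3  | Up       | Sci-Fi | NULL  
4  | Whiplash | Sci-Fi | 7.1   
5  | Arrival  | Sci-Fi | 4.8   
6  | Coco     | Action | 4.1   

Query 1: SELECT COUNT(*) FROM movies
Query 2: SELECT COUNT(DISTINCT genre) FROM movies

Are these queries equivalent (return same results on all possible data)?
No, not equivalent

Query 1 returns: [(6,)]
Query 2 returns: [(2,)]

Reason: COUNT(*) counts rows, COUNT(DISTINCT genre) counts unique genres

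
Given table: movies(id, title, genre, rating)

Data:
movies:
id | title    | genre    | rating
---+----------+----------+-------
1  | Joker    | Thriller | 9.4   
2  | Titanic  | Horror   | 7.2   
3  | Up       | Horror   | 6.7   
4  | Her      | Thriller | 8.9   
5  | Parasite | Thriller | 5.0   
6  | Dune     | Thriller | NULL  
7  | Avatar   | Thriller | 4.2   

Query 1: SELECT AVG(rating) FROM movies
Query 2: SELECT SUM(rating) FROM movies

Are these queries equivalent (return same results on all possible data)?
No, not equivalent

Query 1 returns: [(6.8999999999999995,)]
Query 2 returns: [(41.4,)]

Reason: AVG vs SUM give different aggregate values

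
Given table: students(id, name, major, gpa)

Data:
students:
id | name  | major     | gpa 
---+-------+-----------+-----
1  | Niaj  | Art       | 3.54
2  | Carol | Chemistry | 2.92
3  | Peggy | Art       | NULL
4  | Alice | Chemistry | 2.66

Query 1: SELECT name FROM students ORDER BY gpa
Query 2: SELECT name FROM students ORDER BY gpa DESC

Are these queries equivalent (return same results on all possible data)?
No, not equivalent

Query 1 returns: [('Peggy',), ('Alice',), ('Carol',), ('Niaj',)]
Query 2 returns: [('Niaj',), ('Carol',), ('Alice',), ('Peggy',)]

Reason: ASC vs DESC gives opposite ordering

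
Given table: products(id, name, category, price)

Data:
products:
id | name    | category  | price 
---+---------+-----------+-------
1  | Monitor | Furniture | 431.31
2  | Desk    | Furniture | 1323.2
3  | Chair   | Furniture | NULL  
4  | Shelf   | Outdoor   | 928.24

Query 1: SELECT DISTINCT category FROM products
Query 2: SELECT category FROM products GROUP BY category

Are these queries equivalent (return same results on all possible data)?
Yes, equivalent

Both queries return: [('Furniture',), ('Outdoor',)]

Reason: Both get unique categorys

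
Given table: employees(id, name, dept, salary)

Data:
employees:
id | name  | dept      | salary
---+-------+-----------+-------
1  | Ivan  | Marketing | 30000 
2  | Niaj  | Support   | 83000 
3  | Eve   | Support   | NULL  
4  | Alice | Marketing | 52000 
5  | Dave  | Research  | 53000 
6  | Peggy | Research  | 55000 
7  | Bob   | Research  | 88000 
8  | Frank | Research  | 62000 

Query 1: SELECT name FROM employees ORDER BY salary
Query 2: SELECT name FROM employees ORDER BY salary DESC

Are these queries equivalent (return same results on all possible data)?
No, not equivalent

Query 1 returns: [('Eve',), ('Ivan',), ('Alice',), ('Dave',), ('Peggy',), ('Frank',), ('Niaj',), ('Bob',)]
Query 2 returns: [('Bob',), ('Niaj',), ('Frank',), ('Peggy',), ('Dave',), ('Alice',), ('Ivan',), ('Eve',)]

Reason: ASC vs DESC gives opposite ordering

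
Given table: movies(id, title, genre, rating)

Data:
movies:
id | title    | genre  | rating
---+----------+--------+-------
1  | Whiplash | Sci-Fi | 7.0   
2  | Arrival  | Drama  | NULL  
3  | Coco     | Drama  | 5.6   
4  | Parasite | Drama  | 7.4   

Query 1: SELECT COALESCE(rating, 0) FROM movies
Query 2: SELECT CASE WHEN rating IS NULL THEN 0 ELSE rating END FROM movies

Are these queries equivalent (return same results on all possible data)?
Yes, equivalent

Both queries return: [(0,), (5.6,), (7.0,), (7.4,)]

Reason: COALESCE vs CASE for NULL handling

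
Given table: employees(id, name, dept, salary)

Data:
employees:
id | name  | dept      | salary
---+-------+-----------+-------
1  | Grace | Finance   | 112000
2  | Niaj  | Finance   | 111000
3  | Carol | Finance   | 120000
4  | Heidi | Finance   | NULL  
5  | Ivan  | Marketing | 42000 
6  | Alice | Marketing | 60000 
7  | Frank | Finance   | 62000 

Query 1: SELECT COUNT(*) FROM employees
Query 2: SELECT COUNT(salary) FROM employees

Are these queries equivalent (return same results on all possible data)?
No, not equivalent

Query 1 returns: [(7,)]
Query 2 returns: [(6,)]

Reason: COUNT(*) includes NULLs, COUNT(column) excludes them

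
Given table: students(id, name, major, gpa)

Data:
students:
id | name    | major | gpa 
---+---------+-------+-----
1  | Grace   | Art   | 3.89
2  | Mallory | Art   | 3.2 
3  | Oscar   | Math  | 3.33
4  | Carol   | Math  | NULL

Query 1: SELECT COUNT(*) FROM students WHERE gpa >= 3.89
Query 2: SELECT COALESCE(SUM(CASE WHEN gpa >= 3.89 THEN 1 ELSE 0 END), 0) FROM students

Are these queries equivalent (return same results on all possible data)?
Yes, equivalent

Both queries return: [(1,)]

Reason: COUNT with WHERE vs conditional SUM (COALESCE handles empty-table NULL)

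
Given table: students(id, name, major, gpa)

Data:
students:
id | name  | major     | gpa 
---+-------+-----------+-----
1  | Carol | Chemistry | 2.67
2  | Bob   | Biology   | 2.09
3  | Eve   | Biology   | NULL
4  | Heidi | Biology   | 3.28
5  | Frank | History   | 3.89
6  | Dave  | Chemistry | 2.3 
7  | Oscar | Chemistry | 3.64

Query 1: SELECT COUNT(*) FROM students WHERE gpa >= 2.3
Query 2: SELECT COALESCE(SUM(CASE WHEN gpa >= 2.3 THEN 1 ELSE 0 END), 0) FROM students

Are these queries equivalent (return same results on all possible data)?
Yes, equivalent

Both queries return: [(5,)]

Reason: COUNT with WHERE vs conditional SUM (COALESCE handles empty-table NULL)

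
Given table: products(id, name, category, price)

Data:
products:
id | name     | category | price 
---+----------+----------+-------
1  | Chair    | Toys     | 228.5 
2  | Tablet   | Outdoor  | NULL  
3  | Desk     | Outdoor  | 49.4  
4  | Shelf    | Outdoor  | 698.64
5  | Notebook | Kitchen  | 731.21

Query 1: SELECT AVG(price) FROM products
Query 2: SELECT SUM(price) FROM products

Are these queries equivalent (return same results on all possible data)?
No, not equivalent

Query 1 returns: [(426.9375,)]
Query 2 returns: [(1707.75,)]

Reason: AVG vs SUM give different aggregate values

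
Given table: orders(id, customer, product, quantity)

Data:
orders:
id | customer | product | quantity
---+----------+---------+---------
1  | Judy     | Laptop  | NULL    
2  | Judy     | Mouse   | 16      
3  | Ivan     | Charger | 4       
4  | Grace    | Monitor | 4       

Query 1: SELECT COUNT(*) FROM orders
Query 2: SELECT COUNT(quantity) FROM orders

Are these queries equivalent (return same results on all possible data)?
No, not equivalent

Query 1 returns: [(4,)]
Query 2 returns: [(3,)]

Reason: COUNT(*) includes NULLs, COUNT(column) excludes them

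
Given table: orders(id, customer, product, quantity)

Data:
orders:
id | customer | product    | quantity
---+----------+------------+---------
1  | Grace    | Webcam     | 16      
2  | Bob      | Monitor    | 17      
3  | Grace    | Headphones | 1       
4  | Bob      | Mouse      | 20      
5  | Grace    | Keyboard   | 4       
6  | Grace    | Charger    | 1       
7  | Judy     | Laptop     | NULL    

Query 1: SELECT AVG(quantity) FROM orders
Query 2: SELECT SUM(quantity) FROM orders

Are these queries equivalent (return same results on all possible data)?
No, not equivalent

Query 1 returns: [(9.833333333333334,)]
Query 2 returns: [(59,)]

Reason: AVG vs SUM give different aggregate values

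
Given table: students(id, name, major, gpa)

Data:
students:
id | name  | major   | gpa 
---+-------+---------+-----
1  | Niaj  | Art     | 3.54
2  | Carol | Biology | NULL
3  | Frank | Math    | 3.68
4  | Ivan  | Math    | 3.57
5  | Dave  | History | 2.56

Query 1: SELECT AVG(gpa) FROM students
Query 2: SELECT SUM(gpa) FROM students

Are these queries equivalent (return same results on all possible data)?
No, not equivalent

Query 1 returns: [(3.3375,)]
Query 2 returns: [(13.35,)]

Reason: AVG vs SUM give different aggregate values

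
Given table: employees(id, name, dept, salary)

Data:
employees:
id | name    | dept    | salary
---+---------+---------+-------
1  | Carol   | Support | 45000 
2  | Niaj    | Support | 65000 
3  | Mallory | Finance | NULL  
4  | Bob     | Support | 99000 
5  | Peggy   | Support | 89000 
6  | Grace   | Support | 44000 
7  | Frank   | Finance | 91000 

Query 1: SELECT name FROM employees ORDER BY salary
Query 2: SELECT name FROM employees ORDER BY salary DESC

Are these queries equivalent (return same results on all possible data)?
No, not equivalent

Query 1 returns: [('Mallory',), ('Grace',), ('Carol',), ('Niaj',), ('Peggy',), ('Frank',), ('Bob',)]
Query 2 returns: [('Bob',), ('Frank',), ('Peggy',), ('Niaj',), ('Carol',), ('Grace',), ('Mallory',)]

Reason: ASC vs DESC gives opposite ordering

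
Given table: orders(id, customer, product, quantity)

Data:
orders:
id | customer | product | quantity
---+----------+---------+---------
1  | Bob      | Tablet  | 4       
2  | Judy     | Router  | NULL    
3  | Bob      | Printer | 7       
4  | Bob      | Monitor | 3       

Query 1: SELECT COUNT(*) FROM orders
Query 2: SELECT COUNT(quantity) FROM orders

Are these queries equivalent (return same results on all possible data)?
No, not equivalent

Query 1 returns: [(4,)]
Query 2 returns: [(3,)]

Reason: COUNT(*) includes NULLs, COUNT(column) excludes them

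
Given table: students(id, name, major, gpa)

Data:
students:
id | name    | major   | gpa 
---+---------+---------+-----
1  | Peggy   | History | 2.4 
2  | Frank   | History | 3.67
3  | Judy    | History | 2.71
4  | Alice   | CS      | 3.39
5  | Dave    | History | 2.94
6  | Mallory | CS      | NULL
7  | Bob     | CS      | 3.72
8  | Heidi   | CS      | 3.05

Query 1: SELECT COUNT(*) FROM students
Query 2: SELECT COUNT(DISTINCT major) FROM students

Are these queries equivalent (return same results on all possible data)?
No, not equivalent

Query 1 returns: [(8,)]
Query 2 returns: [(2,)]

Reason: COUNT(*) counts rows, COUNT(DISTINCT major) counts unique majors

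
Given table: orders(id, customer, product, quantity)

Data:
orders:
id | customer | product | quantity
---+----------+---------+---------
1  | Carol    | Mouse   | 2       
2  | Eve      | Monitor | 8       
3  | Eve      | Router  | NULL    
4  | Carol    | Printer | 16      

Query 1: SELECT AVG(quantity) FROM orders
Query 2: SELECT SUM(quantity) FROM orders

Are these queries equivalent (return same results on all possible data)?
No, not equivalent

Query 1 returns: [(8.666666666666666,)]
Query 2 returns: [(26,)]

Reason: AVG vs SUM give different aggregate values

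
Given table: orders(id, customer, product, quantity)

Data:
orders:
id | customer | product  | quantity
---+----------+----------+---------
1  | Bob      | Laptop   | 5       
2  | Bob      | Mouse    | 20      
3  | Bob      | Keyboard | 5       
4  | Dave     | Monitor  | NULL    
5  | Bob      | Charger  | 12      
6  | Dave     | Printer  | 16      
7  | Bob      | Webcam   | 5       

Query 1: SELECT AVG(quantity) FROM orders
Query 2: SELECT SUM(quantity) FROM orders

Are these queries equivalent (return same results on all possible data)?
No, not equivalent

Query 1 returns: [(10.5,)]
Query 2 returns: [(63,)]

Reason: AVG vs SUM give different aggregate values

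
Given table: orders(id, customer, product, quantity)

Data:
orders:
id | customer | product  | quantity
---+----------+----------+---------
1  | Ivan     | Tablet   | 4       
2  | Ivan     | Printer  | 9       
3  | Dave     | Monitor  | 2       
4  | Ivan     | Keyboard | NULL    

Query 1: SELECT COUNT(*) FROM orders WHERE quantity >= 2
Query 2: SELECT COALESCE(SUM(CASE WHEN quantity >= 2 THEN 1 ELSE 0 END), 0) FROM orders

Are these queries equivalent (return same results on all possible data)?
Yes, equivalent

Both queries return: [(3,)]

Reason: COUNT with WHERE vs conditional SUM (COALESCE handles empty-table NULL)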